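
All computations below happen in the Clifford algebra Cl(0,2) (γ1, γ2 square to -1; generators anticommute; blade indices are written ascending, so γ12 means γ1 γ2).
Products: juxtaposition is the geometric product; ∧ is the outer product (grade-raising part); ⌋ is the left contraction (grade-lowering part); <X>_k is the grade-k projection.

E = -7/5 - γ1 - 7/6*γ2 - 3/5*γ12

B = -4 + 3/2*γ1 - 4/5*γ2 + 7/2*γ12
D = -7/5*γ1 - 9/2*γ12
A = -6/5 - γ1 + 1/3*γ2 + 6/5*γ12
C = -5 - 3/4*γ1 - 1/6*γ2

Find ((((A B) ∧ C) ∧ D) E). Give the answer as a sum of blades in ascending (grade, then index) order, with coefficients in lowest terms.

step 1: 71/30 + 649/150*γ1 + 739/150*γ2 - 87/10*γ12
step 2: -71/6 - 2809/120*γ1 - 901/36*γ2 + 83653/1800*γ12
step 3: 497/30*γ1 + 1639/90*γ12
step 4: 2062/75 - 5257/2700*γ1 - 1861/225*γ2 - 13447/300*γ12
Answer: 2062/75 - 5257/2700*γ1 - 1861/225*γ2 - 13447/300*γ12


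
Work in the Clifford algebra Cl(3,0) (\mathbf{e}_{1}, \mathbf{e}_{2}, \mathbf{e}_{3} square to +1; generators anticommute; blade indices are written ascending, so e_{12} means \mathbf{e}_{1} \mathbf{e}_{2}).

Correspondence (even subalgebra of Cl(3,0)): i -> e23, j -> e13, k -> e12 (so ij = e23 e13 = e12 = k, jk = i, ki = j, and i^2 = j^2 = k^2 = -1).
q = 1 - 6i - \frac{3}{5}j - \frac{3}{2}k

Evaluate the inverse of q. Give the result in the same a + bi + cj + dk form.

In blades: q = 1 - \frac{3}{2} e_{12} - \frac{3}{5} e_{13} - 6 e_{23}.
With qbar = 1 + \frac{3}{2} e_{12} + \frac{3}{5} e_{13} + 6 e_{23} (scalar fixed, mapped units negated), q qbar = \frac{3961}{100} (the sum of squared coefficients), so q^-1 = qbar / (\frac{3961}{100}) = \frac{100}{3961} + \frac{150}{3961} e_{12} + \frac{60}{3961} e_{13} + \frac{600}{3961} e_{23}; translating back:
Answer: \frac{100}{3961} + \frac{600}{3961}i + \frac{60}{3961}j + \frac{150}{3961}k


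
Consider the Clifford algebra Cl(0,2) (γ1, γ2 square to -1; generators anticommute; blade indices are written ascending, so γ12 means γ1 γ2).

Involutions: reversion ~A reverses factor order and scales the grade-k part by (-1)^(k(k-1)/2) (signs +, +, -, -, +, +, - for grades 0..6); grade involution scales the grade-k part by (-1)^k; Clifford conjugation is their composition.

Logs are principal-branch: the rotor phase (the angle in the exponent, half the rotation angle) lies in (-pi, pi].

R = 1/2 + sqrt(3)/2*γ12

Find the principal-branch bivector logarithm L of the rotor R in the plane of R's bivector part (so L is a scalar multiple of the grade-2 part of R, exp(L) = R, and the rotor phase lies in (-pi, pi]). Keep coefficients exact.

The scalar part of R is 1/2, so the principal-branch rotor phase is pinned; divide the bivector part by its sine to get the unit plane — L is the phase times that plane.
Concretely: cos(phase) = 1/2 gives phase = ±pi/3, and since phase/sin(phase) is even the sign is immaterial: L = (phase/sin(phase)) * <R>_2 = (2*sqrt(3)*pi/9) * <R>_2.
Answer: pi/3*γ12


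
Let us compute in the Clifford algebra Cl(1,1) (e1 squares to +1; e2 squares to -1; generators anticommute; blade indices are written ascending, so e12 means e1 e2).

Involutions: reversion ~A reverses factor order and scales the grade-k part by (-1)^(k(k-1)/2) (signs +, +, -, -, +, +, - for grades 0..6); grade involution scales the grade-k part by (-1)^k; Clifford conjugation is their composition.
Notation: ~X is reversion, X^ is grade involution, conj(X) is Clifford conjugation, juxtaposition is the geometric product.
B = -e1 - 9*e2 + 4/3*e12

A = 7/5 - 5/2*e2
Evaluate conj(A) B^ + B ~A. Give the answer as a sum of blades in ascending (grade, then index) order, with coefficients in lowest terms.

first term: -45/2 + 71/15*e1 + 63/5*e2 - 19/30*e12
second term: -45/2 + 29/15*e1 - 63/5*e2 + 131/30*e12
Answer: -45 + 20/3*e1 + 56/15*e12


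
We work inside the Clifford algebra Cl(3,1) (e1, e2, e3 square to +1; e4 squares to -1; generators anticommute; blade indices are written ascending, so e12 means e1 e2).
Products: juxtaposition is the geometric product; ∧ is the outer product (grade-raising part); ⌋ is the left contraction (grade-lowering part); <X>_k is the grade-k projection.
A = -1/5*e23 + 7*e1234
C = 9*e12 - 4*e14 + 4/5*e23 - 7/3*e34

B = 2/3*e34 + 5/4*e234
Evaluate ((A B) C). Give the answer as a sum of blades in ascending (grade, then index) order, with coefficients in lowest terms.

step 1: 35/4*e1 + 1/4*e4 + 14/3*e12 - 2/15*e24
step 2: -42 - e1 + 315/4*e2 - 7/12*e3 - 35*e4 - 8/15*e12 + 56/15*e13 + 6/5*e14 + 14/45*e23 + 56/3*e24 - 8/75*e34 + 7*e123 + 9/4*e124 - 245/12*e134 + 1/5*e234 - 98/9*e1234
Answer: -42 - e1 + 315/4*e2 - 7/12*e3 - 35*e4 - 8/15*e12 + 56/15*e13 + 6/5*e14 + 14/45*e23 + 56/3*e24 - 8/75*e34 + 7*e123 + 9/4*e124 - 245/12*e134 + 1/5*e234 - 98/9*e1234


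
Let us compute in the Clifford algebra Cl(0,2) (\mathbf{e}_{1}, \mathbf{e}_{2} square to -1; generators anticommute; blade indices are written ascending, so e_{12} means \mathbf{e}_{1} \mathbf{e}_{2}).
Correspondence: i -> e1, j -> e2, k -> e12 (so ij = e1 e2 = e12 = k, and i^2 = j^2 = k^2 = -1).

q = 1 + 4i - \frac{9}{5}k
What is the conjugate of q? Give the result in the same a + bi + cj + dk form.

In blades: q = 1 + 4 e_{1} - \frac{9}{5} e_{12}.
Conjugation here is Clifford conjugation: the scalar is fixed and the grade-1 and grade-2 blades all flip sign, giving 1 - 4 e_{1} + \frac{9}{5} e_{12}; translating back:
Answer: 1 - 4i + \frac{9}{5}k


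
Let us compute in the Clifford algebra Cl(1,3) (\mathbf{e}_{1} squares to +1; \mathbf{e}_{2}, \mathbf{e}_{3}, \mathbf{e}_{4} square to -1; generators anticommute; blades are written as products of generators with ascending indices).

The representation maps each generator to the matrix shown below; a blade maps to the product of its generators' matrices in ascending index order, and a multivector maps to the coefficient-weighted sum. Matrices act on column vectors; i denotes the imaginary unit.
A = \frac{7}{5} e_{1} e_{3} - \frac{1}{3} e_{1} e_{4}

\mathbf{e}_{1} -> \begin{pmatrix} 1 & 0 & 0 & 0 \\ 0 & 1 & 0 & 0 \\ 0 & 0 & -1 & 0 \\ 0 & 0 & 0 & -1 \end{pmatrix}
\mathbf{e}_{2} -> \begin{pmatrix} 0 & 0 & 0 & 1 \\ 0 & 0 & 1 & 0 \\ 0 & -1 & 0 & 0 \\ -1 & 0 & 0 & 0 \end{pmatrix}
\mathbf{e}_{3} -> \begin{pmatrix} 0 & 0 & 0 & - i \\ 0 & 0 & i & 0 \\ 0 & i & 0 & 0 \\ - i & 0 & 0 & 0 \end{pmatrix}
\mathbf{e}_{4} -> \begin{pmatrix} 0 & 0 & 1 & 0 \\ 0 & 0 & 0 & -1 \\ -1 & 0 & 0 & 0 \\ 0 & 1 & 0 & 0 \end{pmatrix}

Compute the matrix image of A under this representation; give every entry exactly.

Bivector images (products of the table entries): rho(e_{1} e_{3}) = rho(\mathbf{e}_{1})rho(\mathbf{e}_{3}) = \begin{pmatrix} 0 & 0 & 0 & - i \\ 0 & 0 & i & 0 \\ 0 & - i & 0 & 0 \\ i & 0 & 0 & 0 \end{pmatrix}; rho(e_{1} e_{4}) = rho(\mathbf{e}_{1})rho(\mathbf{e}_{4}) = \begin{pmatrix} 0 & 0 & 1 & 0 \\ 0 & 0 & 0 & -1 \\ 1 & 0 & 0 & 0 \\ 0 & -1 & 0 & 0 \end{pmatrix}.
M = (\frac{7}{5})*rho(e_{1} e_{3}) + (-\frac{1}{3})*rho(e_{1} e_{4}), summed entrywise:
Answer: \begin{pmatrix} 0 & 0 & - \frac{1}{3} & - \frac{7 i}{5} \\ 0 & 0 & \frac{7 i}{5} & \frac{1}{3} \\ - \frac{1}{3} & - \frac{7 i}{5} & 0 & 0 \\ \frac{7 i}{5} & \frac{1}{3} & 0 & 0 \end{pmatrix}


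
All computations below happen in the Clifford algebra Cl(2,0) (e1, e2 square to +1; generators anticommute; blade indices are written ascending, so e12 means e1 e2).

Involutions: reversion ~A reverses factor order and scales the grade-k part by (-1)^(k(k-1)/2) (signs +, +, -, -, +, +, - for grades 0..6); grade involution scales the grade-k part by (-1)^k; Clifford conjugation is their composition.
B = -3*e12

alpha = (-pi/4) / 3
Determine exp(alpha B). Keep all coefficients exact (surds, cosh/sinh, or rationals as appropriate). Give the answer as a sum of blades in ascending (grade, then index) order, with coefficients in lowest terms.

B^2 = (-3)^2*(e12)^2 = 9*(-1) = -9 (a basis 2-blade squares to minus the product of its generators' squares).
B^2 = -9 — since the square is negative, the closed form is circular: l = 3, alpha*l = -pi/4, so exp(alpha B) = cos(-pi/4) + (sin(-pi/4)/3)*B = sqrt(2)/2 + (-sqrt(2)/6)*B.
Answer: sqrt(2)/2 + sqrt(2)/2*e12


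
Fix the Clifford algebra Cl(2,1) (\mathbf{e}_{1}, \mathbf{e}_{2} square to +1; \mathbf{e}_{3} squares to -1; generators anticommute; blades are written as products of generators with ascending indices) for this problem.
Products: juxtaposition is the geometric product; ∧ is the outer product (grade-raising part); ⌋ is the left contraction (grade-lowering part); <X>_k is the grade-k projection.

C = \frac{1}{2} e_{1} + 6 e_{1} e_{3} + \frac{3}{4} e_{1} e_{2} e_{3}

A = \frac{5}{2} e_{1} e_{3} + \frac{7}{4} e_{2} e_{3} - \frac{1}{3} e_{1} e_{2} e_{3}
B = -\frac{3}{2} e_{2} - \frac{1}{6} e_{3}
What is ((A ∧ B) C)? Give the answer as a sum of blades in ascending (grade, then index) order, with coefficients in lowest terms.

step 1: \frac{15}{4} e_{1} e_{2} e_{3}
step 2: \frac{45}{16} - \frac{45}{2} e_{2} + \frac{15}{8} e_{2} e_{3}
Answer: \frac{45}{16} - \frac{45}{2} e_{2} + \frac{15}{8} e_{2} e_{3}


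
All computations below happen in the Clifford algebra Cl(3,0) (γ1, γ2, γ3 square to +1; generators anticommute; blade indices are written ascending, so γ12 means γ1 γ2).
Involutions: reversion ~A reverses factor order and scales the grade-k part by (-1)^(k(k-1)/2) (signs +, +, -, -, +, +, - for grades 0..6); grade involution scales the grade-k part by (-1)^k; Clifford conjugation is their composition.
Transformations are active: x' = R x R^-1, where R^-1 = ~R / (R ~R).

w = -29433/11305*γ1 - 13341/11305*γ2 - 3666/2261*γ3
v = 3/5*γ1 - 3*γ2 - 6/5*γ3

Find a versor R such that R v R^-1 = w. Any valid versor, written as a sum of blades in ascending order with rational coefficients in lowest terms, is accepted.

The midline construction: v and w both square to 54/5, so reflecting in their sum -4530/2261*γ1 - 47256/11305*γ2 - 31896/11305*γ3 exchanges them.
Answer: -4530/2261*γ1 - 47256/11305*γ2 - 31896/11305*γ3


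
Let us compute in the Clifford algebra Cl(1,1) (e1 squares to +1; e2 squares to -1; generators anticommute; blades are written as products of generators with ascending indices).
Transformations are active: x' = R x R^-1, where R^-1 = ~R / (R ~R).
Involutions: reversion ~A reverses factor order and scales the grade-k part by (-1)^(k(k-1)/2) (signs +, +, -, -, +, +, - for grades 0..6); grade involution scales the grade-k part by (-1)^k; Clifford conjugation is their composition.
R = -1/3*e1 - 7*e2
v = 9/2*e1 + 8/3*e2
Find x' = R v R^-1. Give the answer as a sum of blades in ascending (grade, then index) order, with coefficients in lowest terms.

~R = -1/3*e1 - 7*e2, and R ~R = -440/9, so R^-1 = ~R / (-440/9).
R v = 103/6 + 551/18*e1 e2
Answer: -1877/440*e1 + 2969/1320*e2


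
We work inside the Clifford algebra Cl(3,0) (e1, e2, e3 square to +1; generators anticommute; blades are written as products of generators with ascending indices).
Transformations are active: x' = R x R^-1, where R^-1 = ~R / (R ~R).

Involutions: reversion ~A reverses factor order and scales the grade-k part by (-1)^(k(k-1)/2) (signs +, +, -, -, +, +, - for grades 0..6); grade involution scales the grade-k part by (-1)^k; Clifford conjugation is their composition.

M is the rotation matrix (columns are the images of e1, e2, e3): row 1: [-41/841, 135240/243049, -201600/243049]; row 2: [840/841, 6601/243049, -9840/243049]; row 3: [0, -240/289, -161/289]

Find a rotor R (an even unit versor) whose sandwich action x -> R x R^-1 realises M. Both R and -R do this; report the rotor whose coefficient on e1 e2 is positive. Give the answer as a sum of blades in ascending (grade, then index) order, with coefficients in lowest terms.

Method: write R = a + b12*e1 e2 + b13*e1 e3 + b23*e2 e3 with a^2 + b12^2 + b13^2 + b23^2 = 1 (so R^-1 = ~R). Expanding the columns R e_j ~R gives tr M = 4a^2 - 1 and, from the antisymmetric part, M21 - M12 = -4a*b12, M13 - M31 = 4a*b13, M32 - M23 = -4a*b23.
Here tr M = -140649/243049, so a^2 = (1 + tr M)/4 = 25600/243049 and a = ±160/493. Taking a = 160/493: M21 - M12 = 107520/243049, M13 - M31 = -201600/243049, M32 - M23 = -192000/243049, giving b12 = -168/493, b13 = -315/493, b23 = 300/493, i.e. R = 160/493 - 168/493*e1 e2 - 315/493*e1 e3 + 300/493*e2 e3.
Its e1 e2 coefficient is negative, so report the other preimage -R.
Answer: -160/493 + 168/493*e1 e2 + 315/493*e1 e3 - 300/493*e2 e3. Why the constraint matters: R and -R act identically through the sandwich — M has trace -140649/243049 either way — so only the sign condition on e1 e2 picks one of the two preimages.


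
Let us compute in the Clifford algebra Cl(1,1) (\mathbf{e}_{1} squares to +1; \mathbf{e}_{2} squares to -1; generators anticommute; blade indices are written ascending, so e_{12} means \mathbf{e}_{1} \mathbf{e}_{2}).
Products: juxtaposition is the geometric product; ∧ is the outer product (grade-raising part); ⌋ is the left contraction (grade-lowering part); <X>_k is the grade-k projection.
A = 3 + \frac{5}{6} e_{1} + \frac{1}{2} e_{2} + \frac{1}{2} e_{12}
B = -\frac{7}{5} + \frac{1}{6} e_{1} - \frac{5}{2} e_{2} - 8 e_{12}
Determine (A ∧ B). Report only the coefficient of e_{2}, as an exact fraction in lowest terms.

step 1: -\frac{21}{5} - \frac{2}{3} e_{1} - \frac{41}{5} e_{2} - \frac{403}{15} e_{12}
Answer: -\frac{41}{5}


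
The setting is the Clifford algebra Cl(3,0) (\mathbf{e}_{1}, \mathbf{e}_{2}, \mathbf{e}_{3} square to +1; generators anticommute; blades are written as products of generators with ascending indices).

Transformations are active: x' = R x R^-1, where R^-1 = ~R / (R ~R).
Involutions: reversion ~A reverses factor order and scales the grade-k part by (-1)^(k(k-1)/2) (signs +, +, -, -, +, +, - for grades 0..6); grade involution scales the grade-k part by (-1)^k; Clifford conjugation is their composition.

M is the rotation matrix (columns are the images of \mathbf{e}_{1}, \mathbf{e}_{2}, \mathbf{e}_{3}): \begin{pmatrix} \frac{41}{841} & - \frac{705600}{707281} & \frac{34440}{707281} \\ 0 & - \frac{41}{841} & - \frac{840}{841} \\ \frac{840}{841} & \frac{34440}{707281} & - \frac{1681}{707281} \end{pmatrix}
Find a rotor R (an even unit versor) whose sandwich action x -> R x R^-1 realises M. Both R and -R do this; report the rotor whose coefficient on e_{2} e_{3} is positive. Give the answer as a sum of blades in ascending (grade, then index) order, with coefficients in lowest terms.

Method: write R = a + b12*e_{1} e_{2} + b13*e_{1} e_{3} + b23*e_{2} e_{3} with a^2 + b12^2 + b13^2 + b23^2 = 1 (so R^-1 = ~R). Expanding the columns R e_j ~R gives tr M = 4a^2 - 1 and, from the antisymmetric part, M21 - M12 = -4a*b12, M13 - M31 = 4a*b13, M32 - M23 = -4a*b23.
Here tr M = -\frac{1681}{707281}, so a^2 = (1 + tr M)/4 = \frac{176400}{707281} and a = ±\frac{420}{841}. Taking a = \frac{420}{841}: M21 - M12 = \frac{705600}{707281}, M13 - M31 = -\frac{672000}{707281}, M32 - M23 = \frac{740880}{707281}, giving b12 = -\frac{420}{841}, b13 = -\frac{400}{841}, b23 = -\frac{441}{841}, i.e. R = \frac{420}{841} - \frac{420}{841} e_{1} e_{2} - \frac{400}{841} e_{1} e_{3} - \frac{441}{841} e_{2} e_{3}.
Its e_{2} e_{3} coefficient is negative, so report the other preimage -R.
Answer: -\frac{420}{841} + \frac{420}{841} e_{1} e_{2} + \frac{400}{841} e_{1} e_{3} + \frac{441}{841} e_{2} e_{3}. Key observation: the double cover Spin(3) -> SO(3) sends R and -R to the same matrix (trace -\frac{1681}{707281} here), so the stated sign of the e_{2} e_{3} coefficient is what selects one sheet.


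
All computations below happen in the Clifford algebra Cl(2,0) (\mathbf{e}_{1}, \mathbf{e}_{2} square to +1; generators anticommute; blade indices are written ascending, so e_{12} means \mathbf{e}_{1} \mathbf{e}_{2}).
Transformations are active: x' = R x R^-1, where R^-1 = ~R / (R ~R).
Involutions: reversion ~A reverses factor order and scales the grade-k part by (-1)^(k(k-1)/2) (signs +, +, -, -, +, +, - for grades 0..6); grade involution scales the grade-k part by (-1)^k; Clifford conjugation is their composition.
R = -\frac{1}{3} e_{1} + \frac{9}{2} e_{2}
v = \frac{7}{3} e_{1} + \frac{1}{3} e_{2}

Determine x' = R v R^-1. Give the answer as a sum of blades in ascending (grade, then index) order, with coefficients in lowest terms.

~R = -\frac{1}{3} e_{1} + \frac{9}{2} e_{2}, and R ~R = \frac{733}{36}, so R^-1 = ~R / (\frac{733}{36}).
R v = \frac{13}{18} - \frac{191}{18} e_{12}
Answer: -\frac{5183}{2199} e_{1} - \frac{31}{2199} e_{2}


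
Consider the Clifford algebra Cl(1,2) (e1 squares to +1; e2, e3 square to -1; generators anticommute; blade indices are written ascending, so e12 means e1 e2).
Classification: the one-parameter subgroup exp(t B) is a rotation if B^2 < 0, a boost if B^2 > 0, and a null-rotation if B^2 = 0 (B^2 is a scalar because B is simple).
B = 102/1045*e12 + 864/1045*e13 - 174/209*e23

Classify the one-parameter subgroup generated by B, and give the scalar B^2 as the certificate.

B^2 term by term: the squares give (102/1045)^2*(e12)^2 + (864/1045)^2*(e13)^2 + (-174/209)^2*(e23)^2 = 10404/1092025*(+1) + 746496/1092025*(+1) + 30276/43681*(-1) = 0 (each basis 2-blade squares to minus the product of its generators' squares); cross terms between blades sharing an index anticommute and cancel. So B^2 = 0.
Answer: null-rotation, certificate B^2 = 0. The invariant at work: B^2 = 0 is unchanged by conjugation, hence its sign classifies the subgroup whatever basis B is written in.


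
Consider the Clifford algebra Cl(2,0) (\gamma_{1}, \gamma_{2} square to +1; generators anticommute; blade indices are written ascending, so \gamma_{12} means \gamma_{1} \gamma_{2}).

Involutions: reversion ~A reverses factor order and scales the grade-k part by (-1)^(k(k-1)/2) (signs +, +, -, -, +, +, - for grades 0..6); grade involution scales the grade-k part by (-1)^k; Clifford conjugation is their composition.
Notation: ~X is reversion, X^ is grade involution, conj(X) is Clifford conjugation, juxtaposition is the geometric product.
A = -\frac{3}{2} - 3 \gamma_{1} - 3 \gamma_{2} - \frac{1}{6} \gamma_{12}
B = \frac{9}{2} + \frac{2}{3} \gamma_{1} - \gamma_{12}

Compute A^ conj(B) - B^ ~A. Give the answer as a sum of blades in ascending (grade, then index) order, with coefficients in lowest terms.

first term: -\frac{103}{12} + \frac{23}{2} \gamma_{1} + \frac{295}{18} \gamma_{2} - \frac{1}{4} \gamma_{12}
second term: -\frac{55}{12} - \frac{19}{2} \gamma_{1} - \frac{299}{18} \gamma_{2} + \frac{17}{4} \gamma_{12}
Answer: -4 + 21 \gamma_{1} + 33 \gamma_{2} - \frac{9}{2} \gamma_{12}


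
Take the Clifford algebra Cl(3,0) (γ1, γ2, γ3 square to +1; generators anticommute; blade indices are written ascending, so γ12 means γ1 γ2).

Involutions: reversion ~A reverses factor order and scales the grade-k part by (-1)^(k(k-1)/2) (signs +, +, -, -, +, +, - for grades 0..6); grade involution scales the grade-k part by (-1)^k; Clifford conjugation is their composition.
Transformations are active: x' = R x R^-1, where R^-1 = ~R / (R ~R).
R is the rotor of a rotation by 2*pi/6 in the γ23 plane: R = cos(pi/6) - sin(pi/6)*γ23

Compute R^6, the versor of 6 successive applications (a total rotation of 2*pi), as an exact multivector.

Rotor phase runs at HALF the rotation angle; powers of one rotor simply add phase, so after 6 steps in γ23 the phase is 6*pi/6 = pi and R^6 = cos(pi) - sin(pi)*γ23.
cos(pi) = -1 and sin(pi) = 0, so R^6 = -1. The total rotation 2*pi is 1 full turn, so every vector returns to itself, yet the rotor is -1, on the OTHER sheet of the double cover (an odd number of 2*pi turns).
Answer: -1


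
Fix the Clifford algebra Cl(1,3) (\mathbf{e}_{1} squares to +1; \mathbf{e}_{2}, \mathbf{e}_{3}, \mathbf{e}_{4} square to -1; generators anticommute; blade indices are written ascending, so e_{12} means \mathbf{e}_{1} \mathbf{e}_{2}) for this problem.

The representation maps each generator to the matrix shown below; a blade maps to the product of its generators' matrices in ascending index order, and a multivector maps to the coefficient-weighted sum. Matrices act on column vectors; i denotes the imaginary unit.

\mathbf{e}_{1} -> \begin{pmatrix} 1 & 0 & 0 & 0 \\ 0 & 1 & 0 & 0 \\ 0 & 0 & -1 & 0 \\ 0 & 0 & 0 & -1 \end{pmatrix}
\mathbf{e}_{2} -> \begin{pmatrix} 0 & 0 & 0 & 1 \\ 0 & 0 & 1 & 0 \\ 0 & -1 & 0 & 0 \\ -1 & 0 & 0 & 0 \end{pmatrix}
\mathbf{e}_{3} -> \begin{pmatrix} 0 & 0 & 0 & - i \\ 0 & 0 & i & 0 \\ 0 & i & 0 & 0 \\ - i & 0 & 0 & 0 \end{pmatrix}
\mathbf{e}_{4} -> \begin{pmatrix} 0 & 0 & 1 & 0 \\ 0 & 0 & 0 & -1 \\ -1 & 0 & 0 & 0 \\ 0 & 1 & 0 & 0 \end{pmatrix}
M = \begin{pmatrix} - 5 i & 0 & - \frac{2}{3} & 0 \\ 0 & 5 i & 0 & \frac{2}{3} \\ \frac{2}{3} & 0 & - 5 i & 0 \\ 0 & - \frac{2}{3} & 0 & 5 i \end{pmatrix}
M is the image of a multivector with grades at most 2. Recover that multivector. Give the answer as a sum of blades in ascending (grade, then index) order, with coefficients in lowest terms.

Method: the blade images are trace-orthogonal — tr(rho(e_A) rho(e_B)^-1) = 4 if A = B and 0 otherwise — and rho(e_A)^-1 = (e_A)^2 * rho(e_A) with (e_A)^2 = +1 or -1, so the coefficient of e_A in the preimage is (e_A)^2 * tr(M rho(e_A))/4.
Nonzero projections over blades of grade <= 2: e_{4}: (e_{4})^2 = -1, tr(M rho(e_{4})) = \frac{8}{3}, coefficient -\frac{2}{3}; e_{23}: (e_{23})^2 = -1, tr(M rho(e_{23})) = -20, coefficient 5. Every other blade of grade <= 2 projects to 0.
Answer: -\frac{2}{3} e_{4} + 5 e_{23}


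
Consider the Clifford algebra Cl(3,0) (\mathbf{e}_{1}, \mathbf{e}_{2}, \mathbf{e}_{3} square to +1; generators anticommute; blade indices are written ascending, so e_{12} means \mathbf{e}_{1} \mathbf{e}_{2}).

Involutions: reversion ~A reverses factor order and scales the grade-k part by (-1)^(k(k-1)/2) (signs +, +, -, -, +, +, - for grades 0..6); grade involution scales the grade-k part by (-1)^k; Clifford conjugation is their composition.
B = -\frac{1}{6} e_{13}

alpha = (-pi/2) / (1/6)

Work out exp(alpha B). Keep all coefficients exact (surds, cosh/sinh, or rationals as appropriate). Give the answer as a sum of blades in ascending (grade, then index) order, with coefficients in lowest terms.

B^2 = (-\frac{1}{6})^2*(e_{13})^2 = \frac{1}{36}*(-1) = -\frac{1}{36} (a basis 2-blade squares to minus the product of its generators' squares).
B^2 = -\frac{1}{36} — the series telescopes trigonometrically here: l = \frac{1}{6}, alpha*l = - \frac{\pi}{2}, so exp(alpha B) = cos(- \frac{\pi}{2}) + (sin(- \frac{\pi}{2})/(\frac{1}{6}))*B = 0 + (-6)*B.
Answer: e_{13}


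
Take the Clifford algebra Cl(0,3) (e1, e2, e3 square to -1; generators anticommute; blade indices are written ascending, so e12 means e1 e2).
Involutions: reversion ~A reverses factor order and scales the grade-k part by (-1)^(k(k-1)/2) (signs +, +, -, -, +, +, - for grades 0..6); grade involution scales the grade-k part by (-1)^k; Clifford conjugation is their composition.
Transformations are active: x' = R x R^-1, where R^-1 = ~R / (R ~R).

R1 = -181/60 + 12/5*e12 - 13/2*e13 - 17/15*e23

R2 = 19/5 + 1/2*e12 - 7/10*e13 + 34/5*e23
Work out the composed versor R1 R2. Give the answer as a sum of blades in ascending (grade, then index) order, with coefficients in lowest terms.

Distribute over the terms of R1 (each basis-blade product reordered to ascending indices, repeated generators contracted through their squares):
(-181/60) R2 = -3439/300 - 181/120*e12 + 1267/600*e13 - 3077/150*e23
(12/5*e12) R2 = -6/5 + 228/25*e12 - 408/25*e13 - 42/25*e23
(-13/2*e13) R2 = -91/20 - 221/5*e12 - 247/10*e13 + 13/4*e23
(-17/15*e23) R2 = 578/75 - 119/150*e12 - 17/30*e13 - 323/75*e23
Summing the partial products and collecting blades:
Answer: -713/75 - 22429/600*e12 - 1579/40*e13 - 93/4*e23


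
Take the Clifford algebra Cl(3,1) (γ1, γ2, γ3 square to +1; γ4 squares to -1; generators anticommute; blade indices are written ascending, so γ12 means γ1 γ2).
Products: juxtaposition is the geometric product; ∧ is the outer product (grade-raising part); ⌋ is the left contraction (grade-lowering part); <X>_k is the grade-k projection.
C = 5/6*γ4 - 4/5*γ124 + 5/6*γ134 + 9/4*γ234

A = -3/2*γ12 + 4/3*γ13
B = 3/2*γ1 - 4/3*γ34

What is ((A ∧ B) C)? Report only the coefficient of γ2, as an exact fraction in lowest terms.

step 1: 2*γ1234
step 2: 9/2*γ1 - 5/3*γ2 - 8/5*γ3 - 5/3*γ123
Answer: -5/3


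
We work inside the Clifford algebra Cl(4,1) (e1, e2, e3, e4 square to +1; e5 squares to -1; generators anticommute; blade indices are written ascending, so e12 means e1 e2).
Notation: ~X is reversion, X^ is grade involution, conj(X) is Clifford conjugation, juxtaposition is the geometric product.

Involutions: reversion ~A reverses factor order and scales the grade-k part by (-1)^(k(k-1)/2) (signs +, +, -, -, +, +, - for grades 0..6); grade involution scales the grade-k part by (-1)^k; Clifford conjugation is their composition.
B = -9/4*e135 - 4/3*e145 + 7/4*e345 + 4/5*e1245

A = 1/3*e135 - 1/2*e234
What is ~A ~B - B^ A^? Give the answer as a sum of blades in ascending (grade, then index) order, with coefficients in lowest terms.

first term: -3/4 - 7/12*e14 + 7/8*e25 - 4/9*e34 - 2/5*e135 - 4/15*e234 - 2/3*e1235 + 9/8*e1245
second term: -3/4 + 7/12*e14 - 7/8*e25 + 4/9*e34 - 2/5*e135 - 4/15*e234 - 2/3*e1235 + 9/8*e1245
Answer: -7/6*e14 + 7/4*e25 - 8/9*e34


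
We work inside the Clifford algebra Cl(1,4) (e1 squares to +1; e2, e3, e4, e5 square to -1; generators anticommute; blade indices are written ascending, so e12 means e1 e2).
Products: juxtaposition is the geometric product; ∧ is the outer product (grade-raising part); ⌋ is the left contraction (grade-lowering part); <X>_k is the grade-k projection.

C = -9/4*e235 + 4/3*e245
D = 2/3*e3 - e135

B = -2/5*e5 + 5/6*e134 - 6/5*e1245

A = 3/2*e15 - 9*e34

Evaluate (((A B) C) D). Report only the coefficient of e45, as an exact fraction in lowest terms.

step 1: 81/10*e1 - 9/5*e24 + 47/20*e345 - 54/5*e1235
step 2: 243/10*e1 + 12/5*e5 + 47/15*e23 + 423/80*e24 + 72/5*e134 - 81/20*e345 - 729/40*e1235 + 54/5*e1245
step 3: 5809/360*e2 + 93/5*e13 + 111/20*e14 - 259/10*e35 - 117/10*e45 - 541/60*e125 - 573/40*e234 + 999/80*e12345
Answer: -117/10


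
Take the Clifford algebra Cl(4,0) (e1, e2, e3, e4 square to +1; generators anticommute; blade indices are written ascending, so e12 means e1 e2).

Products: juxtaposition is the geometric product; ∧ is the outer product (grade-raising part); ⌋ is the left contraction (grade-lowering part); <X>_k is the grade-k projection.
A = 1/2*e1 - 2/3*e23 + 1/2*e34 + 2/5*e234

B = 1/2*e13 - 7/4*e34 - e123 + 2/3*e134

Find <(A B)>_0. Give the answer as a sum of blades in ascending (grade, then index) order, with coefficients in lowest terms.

step 1: 7/8 - e1 + 7/10*e2 + 1/4*e3 - 1/15*e12 - 13/20*e14 - 1/2*e23 + 7/6*e24 + 1/3*e34 + 23/90*e124 - 7/8*e134
step 2: 7/8
Answer: 7/8


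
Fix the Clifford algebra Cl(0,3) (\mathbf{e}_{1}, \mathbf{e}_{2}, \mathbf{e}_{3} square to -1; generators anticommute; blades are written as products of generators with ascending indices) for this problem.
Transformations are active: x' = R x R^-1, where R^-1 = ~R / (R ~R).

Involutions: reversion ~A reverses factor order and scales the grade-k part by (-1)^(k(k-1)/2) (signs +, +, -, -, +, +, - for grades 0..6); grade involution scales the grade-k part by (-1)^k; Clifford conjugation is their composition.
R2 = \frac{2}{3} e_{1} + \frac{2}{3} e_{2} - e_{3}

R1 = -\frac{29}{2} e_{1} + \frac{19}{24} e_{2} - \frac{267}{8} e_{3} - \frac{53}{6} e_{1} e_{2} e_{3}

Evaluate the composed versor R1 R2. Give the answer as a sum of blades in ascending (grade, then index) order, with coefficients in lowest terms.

Distribute over the terms of R2 (each basis-blade product reordered to ascending indices, repeated generators contracted through their squares):
R1 (\frac{2}{3} e_{1}) = \frac{29}{3} - \frac{19}{36} e_{1} e_{2} + \frac{89}{4} e_{1} e_{3} + \frac{53}{9} e_{2} e_{3}
R1 (\frac{2}{3} e_{2}) = -\frac{19}{36} - \frac{29}{3} e_{1} e_{2} - \frac{53}{9} e_{1} e_{3} + \frac{89}{4} e_{2} e_{3}
R1 (-e_{3}) = -\frac{267}{8} - \frac{53}{6} e_{1} e_{2} + \frac{29}{2} e_{1} e_{3} - \frac{19}{24} e_{2} e_{3}
Summing the partial products and collecting blades:
Answer: -\frac{1745}{72} - \frac{685}{36} e_{1} e_{2} + \frac{1111}{36} e_{1} e_{3} + \frac{1969}{72} e_{2} e_{3}


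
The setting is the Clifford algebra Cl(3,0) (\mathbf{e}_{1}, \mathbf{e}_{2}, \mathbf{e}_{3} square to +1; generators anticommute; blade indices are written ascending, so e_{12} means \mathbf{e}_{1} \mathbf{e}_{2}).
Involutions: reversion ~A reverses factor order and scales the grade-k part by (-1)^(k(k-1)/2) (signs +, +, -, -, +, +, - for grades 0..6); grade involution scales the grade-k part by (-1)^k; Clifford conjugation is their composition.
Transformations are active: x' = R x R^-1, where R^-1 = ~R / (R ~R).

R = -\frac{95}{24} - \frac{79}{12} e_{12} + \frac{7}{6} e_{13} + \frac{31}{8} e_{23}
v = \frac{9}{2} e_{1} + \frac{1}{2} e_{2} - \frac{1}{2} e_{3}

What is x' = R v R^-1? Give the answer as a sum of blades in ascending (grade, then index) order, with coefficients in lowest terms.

~R = -\frac{95}{24} + \frac{79}{12} e_{12} - \frac{7}{6} e_{13} - \frac{31}{8} e_{23}, and R ~R = \frac{7237}{96}, so R^-1 = ~R / (\frac{7237}{96}).
R v = -\frac{347}{16} e_{1} + \frac{617}{24} e_{2} - \frac{125}{24} e_{3} + \frac{967}{48} e_{123}
Answer: -\frac{2191}{14474} e_{1} - \frac{55339}{14474} e_{2} - \frac{35775}{14474} e_{3}


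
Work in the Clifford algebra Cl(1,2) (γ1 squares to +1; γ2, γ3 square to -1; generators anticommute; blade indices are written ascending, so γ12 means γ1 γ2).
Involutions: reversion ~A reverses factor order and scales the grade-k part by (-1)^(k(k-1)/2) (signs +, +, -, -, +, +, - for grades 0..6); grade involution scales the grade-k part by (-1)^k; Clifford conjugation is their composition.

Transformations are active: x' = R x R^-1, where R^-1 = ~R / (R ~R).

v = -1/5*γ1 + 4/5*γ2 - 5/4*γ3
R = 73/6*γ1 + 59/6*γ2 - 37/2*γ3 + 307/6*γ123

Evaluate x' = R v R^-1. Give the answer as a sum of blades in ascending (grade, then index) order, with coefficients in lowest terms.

~R = 73/6*γ1 + 59/6*γ2 - 37/2*γ3 - 307/6*γ123, and R ~R = 20944/9, so R^-1 = ~R / (20944/9).
R v = -1337/40 + 9079/120*γ12 + 881/40*γ13 - 309/40*γ23
Answer: -5123/10472*γ1 - 2983/26180*γ2 - 1051/680*γ3


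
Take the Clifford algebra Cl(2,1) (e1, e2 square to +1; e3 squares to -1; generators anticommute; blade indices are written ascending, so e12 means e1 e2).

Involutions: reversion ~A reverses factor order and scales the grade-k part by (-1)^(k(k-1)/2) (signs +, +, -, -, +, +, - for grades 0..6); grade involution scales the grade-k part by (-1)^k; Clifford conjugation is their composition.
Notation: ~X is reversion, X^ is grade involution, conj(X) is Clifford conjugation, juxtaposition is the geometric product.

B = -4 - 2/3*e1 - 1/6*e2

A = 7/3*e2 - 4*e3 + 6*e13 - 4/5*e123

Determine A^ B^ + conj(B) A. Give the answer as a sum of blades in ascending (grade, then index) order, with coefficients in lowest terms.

first term: -7/18 + 28/3*e2 - 20*e3 + 14/9*e12 - 134/5*e13 - 2/15*e23 - 21/5*e123
second term: 7/18 - 28/3*e2 + 20*e3 + 14/9*e12 - 398/15*e13 - 6/5*e23 + 11/5*e123
Answer: 28/9*e12 - 160/3*e13 - 4/3*e23 - 2*e123


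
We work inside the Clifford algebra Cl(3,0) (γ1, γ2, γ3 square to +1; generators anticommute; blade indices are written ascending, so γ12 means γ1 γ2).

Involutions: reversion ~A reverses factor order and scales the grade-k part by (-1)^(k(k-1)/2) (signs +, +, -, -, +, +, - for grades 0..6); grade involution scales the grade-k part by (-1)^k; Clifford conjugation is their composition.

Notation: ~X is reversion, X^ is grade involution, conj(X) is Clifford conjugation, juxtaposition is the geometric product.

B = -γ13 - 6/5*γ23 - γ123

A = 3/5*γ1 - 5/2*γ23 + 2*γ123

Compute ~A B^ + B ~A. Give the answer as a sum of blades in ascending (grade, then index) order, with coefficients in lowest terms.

first term: 5 - 49/10*γ1 + 2*γ2 - 3/5*γ3 - 5/2*γ12 + 3/5*γ23 - 18/25*γ123
second term: 1 + 1/10*γ1 + 2*γ2 + 3/5*γ3 + 5/2*γ12 - 3/5*γ23 - 18/25*γ123
Answer: 6 - 24/5*γ1 + 4*γ2 - 36/25*γ123


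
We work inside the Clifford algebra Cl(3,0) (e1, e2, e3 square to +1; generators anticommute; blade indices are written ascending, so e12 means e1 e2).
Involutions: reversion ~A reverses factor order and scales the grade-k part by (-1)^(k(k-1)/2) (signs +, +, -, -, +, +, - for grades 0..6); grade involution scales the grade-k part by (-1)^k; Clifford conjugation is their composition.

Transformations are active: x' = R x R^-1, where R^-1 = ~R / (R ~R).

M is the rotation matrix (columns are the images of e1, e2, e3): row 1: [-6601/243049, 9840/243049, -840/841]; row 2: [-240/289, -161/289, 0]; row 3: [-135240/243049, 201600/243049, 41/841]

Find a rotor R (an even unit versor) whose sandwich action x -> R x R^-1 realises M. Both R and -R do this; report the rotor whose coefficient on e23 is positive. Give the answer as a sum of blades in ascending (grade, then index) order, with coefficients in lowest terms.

Method: write R = a + b12*e12 + b13*e13 + b23*e23 with a^2 + b12^2 + b13^2 + b23^2 = 1 (so R^-1 = ~R). Expanding the columns R e_j ~R gives tr M = 4a^2 - 1 and, from the antisymmetric part, M21 - M12 = -4a*b12, M13 - M31 = 4a*b13, M32 - M23 = -4a*b23.
Here tr M = -130153/243049, so a^2 = (1 + tr M)/4 = 28224/243049 and a = ±168/493. Taking a = 168/493: M21 - M12 = -211680/243049, M13 - M31 = -107520/243049, M32 - M23 = 201600/243049, giving b12 = 315/493, b13 = -160/493, b23 = -300/493, i.e. R = 168/493 + 315/493*e12 - 160/493*e13 - 300/493*e23.
Its e23 coefficient is negative, so report the other preimage -R.
Answer: -168/493 - 315/493*e12 + 160/493*e13 + 300/493*e23. Key observation: the double cover Spin(3) -> SO(3) sends R and -R to the same matrix (trace -130153/243049 here), so the stated sign of the e23 coefficient is what selects one sheet.


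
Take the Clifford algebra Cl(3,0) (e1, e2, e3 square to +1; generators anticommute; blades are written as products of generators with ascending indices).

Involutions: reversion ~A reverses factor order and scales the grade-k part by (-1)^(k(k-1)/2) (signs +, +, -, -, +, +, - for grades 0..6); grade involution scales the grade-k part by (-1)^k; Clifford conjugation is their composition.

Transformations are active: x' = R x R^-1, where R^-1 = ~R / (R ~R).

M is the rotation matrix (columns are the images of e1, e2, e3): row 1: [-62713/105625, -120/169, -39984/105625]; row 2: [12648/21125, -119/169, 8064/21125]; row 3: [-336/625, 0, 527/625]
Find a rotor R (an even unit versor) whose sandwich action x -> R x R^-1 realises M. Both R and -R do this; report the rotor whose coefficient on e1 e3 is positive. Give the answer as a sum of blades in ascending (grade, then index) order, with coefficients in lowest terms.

Method: write R = a + b12*e1 e2 + b13*e1 e3 + b23*e2 e3 with a^2 + b12^2 + b13^2 + b23^2 = 1 (so R^-1 = ~R). Expanding the columns R e_j ~R gives tr M = 4a^2 - 1 and, from the antisymmetric part, M21 - M12 = -4a*b12, M13 - M31 = 4a*b13, M32 - M23 = -4a*b23.
Here tr M = -1921/4225, so a^2 = (1 + tr M)/4 = 576/4225 and a = ±24/65. Taking a = 24/65: M21 - M12 = 27648/21125, M13 - M31 = 672/4225, M32 - M23 = -8064/21125, giving b12 = -288/325, b13 = 7/65, b23 = 84/325, i.e. R = 24/65 - 288/325*e1 e2 + 7/65*e1 e3 + 84/325*e2 e3.
Its e1 e3 coefficient is already positive.
Answer: 24/65 - 288/325*e1 e2 + 7/65*e1 e3 + 84/325*e2 e3. Sheet selection: the two-to-one cover makes ±R indistinguishable at the matrix level (trace -1921/4225), so uniqueness comes from the required sign on e1 e3.


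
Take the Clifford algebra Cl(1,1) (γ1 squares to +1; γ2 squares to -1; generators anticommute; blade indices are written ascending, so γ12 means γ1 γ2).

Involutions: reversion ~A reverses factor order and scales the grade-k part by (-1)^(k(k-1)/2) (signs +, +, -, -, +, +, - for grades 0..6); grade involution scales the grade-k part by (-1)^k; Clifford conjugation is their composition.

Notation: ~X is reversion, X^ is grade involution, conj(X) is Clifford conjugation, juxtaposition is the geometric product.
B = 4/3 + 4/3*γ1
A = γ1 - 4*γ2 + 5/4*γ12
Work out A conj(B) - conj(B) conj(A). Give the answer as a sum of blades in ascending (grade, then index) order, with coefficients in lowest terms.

first term: -4/3 + 4/3*γ1 - 11/3*γ2 - 11/3*γ12
second term: 4/3 - 4/3*γ1 + 7*γ2 - 7*γ12
Answer: -8/3 + 8/3*γ1 - 32/3*γ2 + 10/3*γ12


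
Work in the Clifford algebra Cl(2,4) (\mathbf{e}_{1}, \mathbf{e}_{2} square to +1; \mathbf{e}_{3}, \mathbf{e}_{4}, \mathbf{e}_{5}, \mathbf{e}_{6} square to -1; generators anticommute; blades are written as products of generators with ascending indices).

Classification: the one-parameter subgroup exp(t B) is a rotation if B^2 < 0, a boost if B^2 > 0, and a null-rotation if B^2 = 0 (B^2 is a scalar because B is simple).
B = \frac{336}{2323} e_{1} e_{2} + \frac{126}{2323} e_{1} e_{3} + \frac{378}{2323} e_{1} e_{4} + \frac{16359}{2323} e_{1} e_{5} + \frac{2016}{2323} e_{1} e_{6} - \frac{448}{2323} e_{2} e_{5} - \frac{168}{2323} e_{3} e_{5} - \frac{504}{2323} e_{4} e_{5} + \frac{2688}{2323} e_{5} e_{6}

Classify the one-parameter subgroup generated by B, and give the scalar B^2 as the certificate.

B^2 term by term: the squares give (\frac{336}{2323})^2*(e_{1} e_{2})^2 + (\frac{126}{2323})^2*(e_{1} e_{3})^2 + (\frac{378}{2323})^2*(e_{1} e_{4})^2 + (\frac{16359}{2323})^2*(e_{1} e_{5})^2 + (\frac{2016}{2323})^2*(e_{1} e_{6})^2 + (-\frac{448}{2323})^2*(e_{2} e_{5})^2 + (-\frac{168}{2323})^2*(e_{3} e_{5})^2 + (-\frac{504}{2323})^2*(e_{4} e_{5})^2 + (\frac{2688}{2323})^2*(e_{5} e_{6})^2 = \frac{112896}{5396329}*(-1) + \frac{15876}{5396329}*(+1) + \frac{142884}{5396329}*(+1) + \frac{267616881}{5396329}*(+1) + \frac{4064256}{5396329}*(+1) + \frac{200704}{5396329}*(+1) + \frac{28224}{5396329}*(-1) + \frac{254016}{5396329}*(-1) + \frac{7225344}{5396329}*(-1) = 49 (each basis 2-blade squares to minus the product of its generators' squares); cross terms between blades sharing an index anticommute and cancel; the commuting (index-disjoint) pairs give grade-4 terms 2*c*c'*(blade product), which cancel blade by blade — e_{1} e_{2} e_{3} e_{5}: -\frac{112896}{5396329} + \frac{112896}{5396329} = 0; e_{1} e_{2} e_{4} e_{5}: -\frac{338688}{5396329} + \frac{338688}{5396329} = 0; e_{1} e_{2} e_{5} e_{6}: \frac{1806336}{5396329} - \frac{1806336}{5396329} = 0; e_{1} e_{3} e_{4} e_{5}: -\frac{127008}{5396329} + \frac{127008}{5396329} = 0; e_{1} e_{3} e_{5} e_{6}: \frac{677376}{5396329} - \frac{677376}{5396329} = 0; e_{1} e_{4} e_{5} e_{6}: \frac{2032128}{5396329} - \frac{2032128}{5396329} = 0 — confirming B is simple. So B^2 = 49.
Answer: boost, certificate B^2 = 49. Certificate logic: 49 is a conjugation-invariant scalar, so its sign fixes rotation versus boost versus null-rotation outright.


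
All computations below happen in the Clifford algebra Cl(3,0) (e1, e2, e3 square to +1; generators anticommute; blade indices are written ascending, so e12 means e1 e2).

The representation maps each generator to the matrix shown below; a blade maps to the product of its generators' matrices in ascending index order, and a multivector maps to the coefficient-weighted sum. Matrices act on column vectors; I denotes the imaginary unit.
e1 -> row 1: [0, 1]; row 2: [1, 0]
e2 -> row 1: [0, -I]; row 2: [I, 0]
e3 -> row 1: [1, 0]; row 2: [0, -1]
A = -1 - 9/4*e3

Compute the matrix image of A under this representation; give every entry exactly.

M = (-1)*1 + (-9/4)*rho(e3), summed entrywise (1 is the identity matrix):
Answer: row 1: [-13/4, 0]; row 2: [0, 5/4]


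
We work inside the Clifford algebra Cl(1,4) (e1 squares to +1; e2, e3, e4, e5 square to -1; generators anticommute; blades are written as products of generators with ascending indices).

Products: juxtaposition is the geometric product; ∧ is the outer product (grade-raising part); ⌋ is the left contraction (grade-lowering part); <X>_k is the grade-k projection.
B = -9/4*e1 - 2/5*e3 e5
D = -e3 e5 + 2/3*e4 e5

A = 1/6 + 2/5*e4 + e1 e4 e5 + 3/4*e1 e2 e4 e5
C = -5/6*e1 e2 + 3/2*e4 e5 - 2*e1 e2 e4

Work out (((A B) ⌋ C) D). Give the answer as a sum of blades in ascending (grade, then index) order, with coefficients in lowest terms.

step 1: -3/8*e1 + 9/10*e1 e4 - 1/15*e3 e5 - 9/4*e4 e5 + 2/5*e1 e3 e4 + 27/16*e2 e4 e5 + 4/25*e3 e4 e5 + 3/10*e1 e2 e3 e4
step 2: 27/8 + 169/80*e2 + 3/4*e2 e4
step 3: -1/2*e2 e5 - 27/8*e3 e5 + 9/4*e4 e5 - 169/80*e2 e3 e5 + 169/120*e2 e4 e5 + 3/4*e2 e3 e4 e5
Answer: -1/2*e2 e5 - 27/8*e3 e5 + 9/4*e4 e5 - 169/80*e2 e3 e5 + 169/120*e2 e4 e5 + 3/4*e2 e3 e4 e5
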